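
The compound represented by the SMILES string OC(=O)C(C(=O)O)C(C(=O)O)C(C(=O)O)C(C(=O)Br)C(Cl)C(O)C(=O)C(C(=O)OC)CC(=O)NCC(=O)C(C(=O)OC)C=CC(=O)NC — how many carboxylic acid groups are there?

4

Reading the structure from left to right:
  HOOC: –COOH: carbonyl C bonded to –OH and C → carboxylic acid (the –OH is not a separate alcohol).
  CH(COOH): pendant –COOH: carbonyl C bonded to C and –OH → carboxylic acid.
  CH(COOH): pendant –COOH: carbonyl C bonded to C and –OH → carboxylic acid.
  CH(COOH): pendant –COOH: carbonyl C bonded to C and –OH → carboxylic acid.
  CH(COBr): pendant –C(=O)X: carbonyl C bonded to C and halogen → acyl halide.
  CH(Cl): halogen on an sp³ carbon → alkyl halide.
  CH(OH): –OH on an sp³ carbon → alcohol (secondary).
  CO: –C(=O)– with carbon on both sides → ketone.
  CH(COOCH3): pendant –COOCH3: carbonyl C bonded to C and –OCH3 → ester.
  CH2CONHCH2: –C(=O)–N– linkage → amide (the N is not an amine).
  CO: –C(=O)– with carbon on both sides → ketone.
  CH(COOCH3): pendant –COOCH3: carbonyl C bonded to C and –OCH3 → ester.
  CH=CH: C=C double bond → alkene.
  CONHCH3: –C(=O)NHCH3: carbonyl C bonded to C and to N → amide (the N is not an amine).
Carboxylic acid appears at: HOOC, CH(COOH), CH(COOH), CH(COOH) → 4.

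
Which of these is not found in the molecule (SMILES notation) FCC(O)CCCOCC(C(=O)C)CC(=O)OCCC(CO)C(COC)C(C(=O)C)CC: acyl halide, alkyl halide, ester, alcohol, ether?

acyl halide

alkyl halide: present (FCH2 — halogen on an sp³ carbon → alkyl halide).
ether: present (CH2OCH2 — C–O–C with sp³ carbons on both sides and no adjacent C=O → ether).
alcohol: present (CH(OH) — –OH on an sp³ carbon → alcohol (secondary)).
ester: present (CH2COOCH2 — –C(=O)–O–C with C on the carbonyl side → ester).
acyl halide: no segment matches this pattern.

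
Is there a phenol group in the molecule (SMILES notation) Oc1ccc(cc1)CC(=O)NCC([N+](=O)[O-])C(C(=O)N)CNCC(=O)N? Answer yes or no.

Reading the structure from left to right:
  HOC6H4: –OH attached directly to an aromatic ring → phenol (not alcohol); the ring itself is an arene.
  CH2CONHCH2: –C(=O)–N– linkage → amide (the N is not an amine).
  CH(NO2): –NO2 on an sp³ carbon → nitro (the N=O is not a carbonyl).
  CH(CONH2): pendant –CONH2: carbonyl C bonded to C and N → amide.
  CH2NHCH2: C–N–C with sp³ carbons and no adjacent C=O → amine (secondary).
  CONH2: –C(=O)NH2: carbonyl C bonded to C and to N → amide (the N is not a separate amine).
The HOC6H4 segment supplies the phenol: –OH attached directly to an aromatic ring → phenol (not alcohol); the ring itself is an arene.

yes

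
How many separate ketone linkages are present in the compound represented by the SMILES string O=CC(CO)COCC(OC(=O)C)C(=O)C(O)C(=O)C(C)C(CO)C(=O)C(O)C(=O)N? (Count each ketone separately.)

Taking each segment in turn:
  OHC: terminal –CHO: carbonyl C bonded to H and C → aldehyde.
  CH(CH2OH): pendant –CH2OH on an sp³ backbone C → alcohol.
  CH2OCH2: C–O–C with sp³ carbons on both sides and no adjacent C=O → ether.
  CH(OCOCH3): pendant –OC(=O)CH3: an acyloxy group → ester.
  CO: –C(=O)– with carbon on both sides → ketone.
  CH(OH): –OH on an sp³ carbon → alcohol (secondary).
  CO: –C(=O)– with carbon on both sides → ketone.
  CH(CH2OH): pendant –CH2OH on an sp³ backbone C → alcohol.
  CO: –C(=O)– with carbon on both sides → ketone.
  CH(OH): –OH on an sp³ carbon → alcohol (secondary).
  CONH2: –C(=O)NH2: carbonyl C bonded to C and to N → amide (the N is not a separate amine).
Ketone appears at: CO, CO, CO → 3.

3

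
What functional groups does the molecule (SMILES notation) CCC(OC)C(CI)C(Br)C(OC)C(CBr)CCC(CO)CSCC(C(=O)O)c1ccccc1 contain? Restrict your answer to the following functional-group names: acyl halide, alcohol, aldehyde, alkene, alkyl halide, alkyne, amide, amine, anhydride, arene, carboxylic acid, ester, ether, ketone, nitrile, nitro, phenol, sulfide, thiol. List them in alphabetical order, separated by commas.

pendant –OCH3: C–O–C with sp³ C, no adjacent C=O → ether.
pendant –CH2X: halogen on sp³ carbon → alkyl halide.
halogen on an sp³ carbon → alkyl halide.
pendant –OCH3: C–O–C with sp³ C, no adjacent C=O → ether.
pendant –CH2X: halogen on sp³ carbon → alkyl halide.
pendant –CH2OH on an sp³ backbone C → alcohol.
C–S–C linkage → sulfide (thioether).
pendant –COOH: carbonyl C bonded to C and –OH → carboxylic acid.
–C6H5 phenyl ring → arene.

alcohol, alkyl halide, arene, carboxylic acid, ether, sulfide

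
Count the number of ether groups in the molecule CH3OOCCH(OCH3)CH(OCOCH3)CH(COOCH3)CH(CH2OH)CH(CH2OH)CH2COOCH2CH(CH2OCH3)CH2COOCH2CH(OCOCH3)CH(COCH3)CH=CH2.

Taking each segment in turn:
  CH3OOC: CH3O–C(=O)–: carbonyl C bonded to C and to –OCH3 → ester (not ketone + ether).
  CH(OCH3): pendant –OCH3: C–O–C with sp³ C, no adjacent C=O → ether.
  CH(OCOCH3): pendant –OC(=O)CH3: an acyloxy group → ester.
  CH(COOCH3): pendant –COOCH3: carbonyl C bonded to C and –OCH3 → ester.
  CH(CH2OH): pendant –CH2OH on an sp³ backbone C → alcohol.
  CH(CH2OH): pendant –CH2OH on an sp³ backbone C → alcohol.
  CH2COOCH2: –C(=O)–O–C with C on the carbonyl side → ester.
  CH(CH2OCH3): pendant –CH2OCH3: C–O–C linkage → ether.
  CH2COOCH2: –C(=O)–O–C with C on the carbonyl side → ester.
  CH(OCOCH3): pendant –OC(=O)CH3: an acyloxy group → ester.
  CH(COCH3): pendant –COCH3: carbonyl C bonded to two carbons → ketone.
  CH=CH2: C=C double bond → alkene.
Ether appears at: CH(OCH3), CH(CH2OCH3) → 2.

2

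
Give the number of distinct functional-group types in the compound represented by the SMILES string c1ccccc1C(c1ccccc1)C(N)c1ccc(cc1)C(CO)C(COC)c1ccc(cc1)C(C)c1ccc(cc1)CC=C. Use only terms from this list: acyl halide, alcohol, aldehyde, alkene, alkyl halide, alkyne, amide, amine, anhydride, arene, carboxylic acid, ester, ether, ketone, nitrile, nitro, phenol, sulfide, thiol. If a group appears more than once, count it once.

Working along the chain:
  C6H5: C6H5– phenyl ring → arene.
  CH(C6H5): pendant –C6H5: benzene ring → arene.
  CH(NH2): –NH2 on an sp³ carbon with no adjacent C=O → amine.
  C6H4: para-disubstituted benzene ring → arene.
  CH(CH2OH): pendant –CH2OH on an sp³ backbone C → alcohol.
  CH(CH2OCH3): pendant –CH2OCH3: C–O–C linkage → ether.
  C6H4: para-disubstituted benzene ring → arene.
  C6H4: para-disubstituted benzene ring → arene.
  CH=CH2: C=C double bond → alkene.
Distinct types present: alcohol, alkene, amine, arene, ether.

5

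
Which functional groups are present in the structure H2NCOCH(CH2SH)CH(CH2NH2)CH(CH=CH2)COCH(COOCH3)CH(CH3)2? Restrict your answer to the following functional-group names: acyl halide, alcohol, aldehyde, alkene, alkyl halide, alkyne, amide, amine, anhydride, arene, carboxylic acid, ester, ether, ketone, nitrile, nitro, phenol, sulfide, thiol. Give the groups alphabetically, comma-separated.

–C(=O)NH2: carbonyl C bonded to C and to N → amide (the N is not a separate amine).
pendant –CH2SH → thiol.
pendant –CH2NH2: N on sp³ C, no adjacent C=O → amine.
pendant –CH=CH2: C=C double bond → alkene.
–C(=O)– with carbon on both sides → ketone.
pendant –COOCH3: carbonyl C bonded to C and –OCH3 → ester.

alkene, amide, amine, ester, ketone, thiol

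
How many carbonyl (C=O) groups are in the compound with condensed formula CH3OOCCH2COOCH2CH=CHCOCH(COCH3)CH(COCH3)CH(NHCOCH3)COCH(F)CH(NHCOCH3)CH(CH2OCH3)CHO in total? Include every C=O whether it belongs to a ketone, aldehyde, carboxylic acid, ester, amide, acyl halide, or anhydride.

CH3OOC: ester, 1 C=O (running total 1).
CH2COOCH2: ester, 1 C=O (running total 2).
CO: ketone, 1 C=O (running total 3).
CH(COCH3): ketone, 1 C=O (running total 4).
CH(COCH3): ketone, 1 C=O (running total 5).
CH(NHCOCH3): amide, 1 C=O (running total 6).
CO: ketone, 1 C=O (running total 7).
CH(NHCOCH3): amide, 1 C=O (running total 8).
CHO: aldehyde, 1 C=O (running total 9).

9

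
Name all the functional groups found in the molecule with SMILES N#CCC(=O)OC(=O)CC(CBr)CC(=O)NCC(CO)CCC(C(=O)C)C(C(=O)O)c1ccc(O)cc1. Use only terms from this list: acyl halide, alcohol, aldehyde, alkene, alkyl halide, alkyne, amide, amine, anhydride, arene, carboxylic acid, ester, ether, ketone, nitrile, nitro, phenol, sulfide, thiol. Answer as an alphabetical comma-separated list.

Taking each segment in turn:
  N≡C: N≡C–: carbon triple-bonded to nitrogen → nitrile.
  CH2CO-O-COCH2: two acyl groups sharing one oxygen, –C(=O)–O–C(=O)– → anhydride.
  CH(CH2Br): pendant –CH2X: halogen on sp³ carbon → alkyl halide.
  CH2CONHCH2: –C(=O)–N– linkage → amide (the N is not an amine).
  CH(CH2OH): pendant –CH2OH on an sp³ backbone C → alcohol.
  CH(COCH3): pendant –COCH3: carbonyl C bonded to two carbons → ketone.
  CH(COOH): pendant –COOH: carbonyl C bonded to C and –OH → carboxylic acid.
  C6H4OH: –OH attached directly to an aromatic ring → phenol (not alcohol); the ring itself is an arene.

alcohol, alkyl halide, amide, anhydride, arene, carboxylic acid, ketone, nitrile, phenol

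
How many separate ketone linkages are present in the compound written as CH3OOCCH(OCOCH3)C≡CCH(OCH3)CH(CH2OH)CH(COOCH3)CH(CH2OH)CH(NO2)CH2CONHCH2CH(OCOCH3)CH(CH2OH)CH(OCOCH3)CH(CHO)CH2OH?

0

CH3O–C(=O)–: carbonyl C bonded to C and to –OCH3 → ester (not ketone + ether).
pendant –OC(=O)CH3: an acyloxy group → ester.
C≡C triple bond → alkyne.
pendant –OCH3: C–O–C with sp³ C, no adjacent C=O → ether.
pendant –CH2OH on an sp³ backbone C → alcohol.
pendant –COOCH3: carbonyl C bonded to C and –OCH3 → ester.
pendant –CH2OH on an sp³ backbone C → alcohol.
–NO2 on an sp³ carbon → nitro (the N=O is not a carbonyl).
–C(=O)–N– linkage → amide (the N is not an amine).
pendant –OC(=O)CH3: an acyloxy group → ester.
pendant –CH2OH on an sp³ backbone C → alcohol.
pendant –OC(=O)CH3: an acyloxy group → ester.
pendant –CHO: carbonyl C bonded to C and H → aldehyde.
–OH on an sp³ carbon → alcohol.
No segment is a ketone: CH3OOC is ester, not ketone; CH(OCOCH3) is ester, not ketone; CH(COOCH3) is ester, not ketone. → 0.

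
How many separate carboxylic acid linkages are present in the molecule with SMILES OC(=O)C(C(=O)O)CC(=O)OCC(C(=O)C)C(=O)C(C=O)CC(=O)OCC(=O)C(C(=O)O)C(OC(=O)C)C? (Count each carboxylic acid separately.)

3

–COOH: carbonyl C bonded to –OH and C → carboxylic acid (the –OH is not a separate alcohol).
pendant –COOH: carbonyl C bonded to C and –OH → carboxylic acid.
–C(=O)–O–C with C on the carbonyl side → ester.
pendant –COCH3: carbonyl C bonded to two carbons → ketone.
–C(=O)– with carbon on both sides → ketone.
pendant –CHO: carbonyl C bonded to C and H → aldehyde.
–C(=O)–O–C with C on the carbonyl side → ester.
–C(=O)– with carbon on both sides → ketone.
pendant –COOH: carbonyl C bonded to C and –OH → carboxylic acid.
pendant –OC(=O)CH3: an acyloxy group → ester.
Carboxylic acid appears at: HOOC, CH(COOH), CH(COOH) → 3.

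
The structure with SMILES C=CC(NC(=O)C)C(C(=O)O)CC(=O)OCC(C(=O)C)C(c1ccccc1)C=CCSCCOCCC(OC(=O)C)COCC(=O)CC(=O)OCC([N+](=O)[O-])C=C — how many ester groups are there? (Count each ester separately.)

3

Reading the structure from left to right:
  CH2=CH: C=C double bond → alkene.
  CH(NHCOCH3): pendant –NHC(=O)CH3: N bonded to a carbonyl → amide (not amine).
  CH(COOH): pendant –COOH: carbonyl C bonded to C and –OH → carboxylic acid.
  CH2COOCH2: –C(=O)–O–C with C on the carbonyl side → ester.
  CH(COCH3): pendant –COCH3: carbonyl C bonded to two carbons → ketone.
  CH(C6H5): pendant –C6H5: benzene ring → arene.
  CH=CH: C=C double bond → alkene.
  CH2SCH2: C–S–C linkage → sulfide (thioether).
  CH2OCH2: C–O–C with sp³ carbons on both sides and no adjacent C=O → ether.
  CH(OCOCH3): pendant –OC(=O)CH3: an acyloxy group → ester.
  CH2OCH2: C–O–C with sp³ carbons on both sides and no adjacent C=O → ether.
  CO: –C(=O)– with carbon on both sides → ketone.
  CH2COOCH2: –C(=O)–O–C with C on the carbonyl side → ester.
  CH(NO2): –NO2 on an sp³ carbon → nitro (the N=O is not a carbonyl).
  CH=CH2: C=C double bond → alkene.
Ester appears at: CH2COOCH2, CH(OCOCH3), CH2COOCH2 → 3.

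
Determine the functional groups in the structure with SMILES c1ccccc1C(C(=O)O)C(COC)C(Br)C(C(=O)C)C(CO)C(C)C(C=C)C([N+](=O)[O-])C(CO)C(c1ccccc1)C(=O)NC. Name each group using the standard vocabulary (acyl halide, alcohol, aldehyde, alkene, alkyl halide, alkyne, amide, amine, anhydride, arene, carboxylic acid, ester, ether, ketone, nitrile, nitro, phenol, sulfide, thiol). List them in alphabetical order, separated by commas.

C6H5– phenyl ring → arene.
pendant –COOH: carbonyl C bonded to C and –OH → carboxylic acid.
pendant –CH2OCH3: C–O–C linkage → ether.
halogen on an sp³ carbon → alkyl halide.
pendant –COCH3: carbonyl C bonded to two carbons → ketone.
pendant –CH2OH on an sp³ backbone C → alcohol.
pendant –CH=CH2: C=C double bond → alkene.
–NO2 on an sp³ carbon → nitro (the N=O is not a carbonyl).
pendant –CH2OH on an sp³ backbone C → alcohol.
pendant –C6H5: benzene ring → arene.
–C(=O)NHCH3: carbonyl C bonded to C and to N → amide (the N is not an amine).

alcohol, alkene, alkyl halide, amide, arene, carboxylic acid, ether, ketone, nitro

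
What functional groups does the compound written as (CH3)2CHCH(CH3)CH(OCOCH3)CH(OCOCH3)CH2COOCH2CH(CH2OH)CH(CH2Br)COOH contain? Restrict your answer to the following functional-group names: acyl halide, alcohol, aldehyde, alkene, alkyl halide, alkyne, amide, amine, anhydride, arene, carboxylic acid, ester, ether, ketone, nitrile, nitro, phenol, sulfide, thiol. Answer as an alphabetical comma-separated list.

Working along the chain:
  CH(OCOCH3): pendant –OC(=O)CH3: an acyloxy group → ester.
  CH(OCOCH3): pendant –OC(=O)CH3: an acyloxy group → ester.
  CH2COOCH2: –C(=O)–O–C with C on the carbonyl side → ester.
  CH(CH2OH): pendant –CH2OH on an sp³ backbone C → alcohol.
  CH(CH2Br): pendant –CH2X: halogen on sp³ carbon → alkyl halide.
  COOH: –COOH: carbonyl C bonded to –OH and C → carboxylic acid (the –OH is not a separate alcohol).

alcohol, alkyl halide, carboxylic acid, ester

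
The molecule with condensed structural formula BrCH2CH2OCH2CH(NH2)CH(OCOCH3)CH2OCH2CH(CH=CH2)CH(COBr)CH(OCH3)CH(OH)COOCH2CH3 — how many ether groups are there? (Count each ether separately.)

3

Taking each segment in turn:
  BrCH2: halogen on an sp³ carbon → alkyl halide.
  CH2OCH2: C–O–C with sp³ carbons on both sides and no adjacent C=O → ether.
  CH(NH2): –NH2 on an sp³ carbon with no adjacent C=O → amine.
  CH(OCOCH3): pendant –OC(=O)CH3: an acyloxy group → ester.
  CH2OCH2: C–O–C with sp³ carbons on both sides and no adjacent C=O → ether.
  CH(CH=CH2): pendant –CH=CH2: C=C double bond → alkene.
  CH(COBr): pendant –C(=O)X: carbonyl C bonded to C and halogen → acyl halide.
  CH(OCH3): pendant –OCH3: C–O–C with sp³ C, no adjacent C=O → ether.
  CH(OH): –OH on an sp³ carbon → alcohol (secondary).
  COOCH2CH3: –C(=O)OCH2CH3: carbonyl C bonded to C and to –OEt → ester.
Ether appears at: CH2OCH2, CH2OCH2, CH(OCH3) → 3.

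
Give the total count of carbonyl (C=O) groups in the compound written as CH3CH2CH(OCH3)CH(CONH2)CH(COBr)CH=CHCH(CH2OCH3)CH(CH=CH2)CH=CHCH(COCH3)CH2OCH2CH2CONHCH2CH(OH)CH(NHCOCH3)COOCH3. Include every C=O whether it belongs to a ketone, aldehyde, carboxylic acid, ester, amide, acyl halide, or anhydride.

6

CH(CONH2): amide, 1 C=O (running total 1).
CH(COBr): acyl halide, 1 C=O (running total 2).
CH(COCH3): ketone, 1 C=O (running total 3).
CH2CONHCH2: amide, 1 C=O (running total 4).
CH(NHCOCH3): amide, 1 C=O (running total 5).
COOCH3: ester, 1 C=O (running total 6).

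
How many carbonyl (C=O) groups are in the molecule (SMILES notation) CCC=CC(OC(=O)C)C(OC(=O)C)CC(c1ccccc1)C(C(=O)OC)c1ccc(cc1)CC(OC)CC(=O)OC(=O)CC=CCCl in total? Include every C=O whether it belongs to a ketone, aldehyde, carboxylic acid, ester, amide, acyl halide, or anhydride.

CH(OCOCH3): ester, 1 C=O (running total 1).
CH(OCOCH3): ester, 1 C=O (running total 2).
CH(COOCH3): ester, 1 C=O (running total 3).
CH2CO-O-COCH2: anhydride, 2 C=O (running total 5).

5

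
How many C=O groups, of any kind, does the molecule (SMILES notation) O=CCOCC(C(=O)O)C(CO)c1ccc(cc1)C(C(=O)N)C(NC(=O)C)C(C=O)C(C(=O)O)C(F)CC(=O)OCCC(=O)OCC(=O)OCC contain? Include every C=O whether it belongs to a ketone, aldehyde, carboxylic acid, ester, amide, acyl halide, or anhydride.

9

OHC: aldehyde, 1 C=O (running total 1).
CH(COOH): carboxylic acid, 1 C=O (running total 2).
CH(CONH2): amide, 1 C=O (running total 3).
CH(NHCOCH3): amide, 1 C=O (running total 4).
CH(CHO): aldehyde, 1 C=O (running total 5).
CH(COOH): carboxylic acid, 1 C=O (running total 6).
CH2COOCH2: ester, 1 C=O (running total 7).
CH2COOCH2: ester, 1 C=O (running total 8).
COOCH2CH3: ester, 1 C=O (running total 9).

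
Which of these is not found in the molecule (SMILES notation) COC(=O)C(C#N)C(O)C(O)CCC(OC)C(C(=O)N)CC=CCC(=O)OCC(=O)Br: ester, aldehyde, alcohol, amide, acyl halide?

amide: present (CH(CONH2) — pendant –CONH2: carbonyl C bonded to C and N → amide).
alcohol: present (CH(OH) — –OH on an sp³ carbon → alcohol (secondary)).
ester: present (CH3OOC — CH3O–C(=O)–: carbonyl C bonded to C and to –OCH3 → ester (not ketone + ether)).
acyl halide: present (COBr — –C(=O)Br: carbonyl C bonded to C and to a halogen → acyl halide (not alkyl halide)).
aldehyde: no segment matches this pattern.

aldehyde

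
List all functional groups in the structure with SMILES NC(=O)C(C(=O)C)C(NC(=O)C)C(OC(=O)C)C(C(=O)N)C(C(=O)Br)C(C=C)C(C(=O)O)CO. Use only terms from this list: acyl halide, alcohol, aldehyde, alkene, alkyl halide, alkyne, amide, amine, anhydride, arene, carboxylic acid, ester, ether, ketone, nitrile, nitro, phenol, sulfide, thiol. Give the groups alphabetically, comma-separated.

acyl halide, alcohol, alkene, amide, carboxylic acid, ester, ketone

Working along the chain:
  H2NCO: –C(=O)NH2: carbonyl C bonded to C and to N → amide (the N is not a separate amine).
  CH(COCH3): pendant –COCH3: carbonyl C bonded to two carbons → ketone.
  CH(NHCOCH3): pendant –NHC(=O)CH3: N bonded to a carbonyl → amide (not amine).
  CH(OCOCH3): pendant –OC(=O)CH3: an acyloxy group → ester.
  CH(CONH2): pendant –CONH2: carbonyl C bonded to C and N → amide.
  CH(COBr): pendant –C(=O)X: carbonyl C bonded to C and halogen → acyl halide.
  CH(CH=CH2): pendant –CH=CH2: C=C double bond → alkene.
  CH(COOH): pendant –COOH: carbonyl C bonded to C and –OH → carboxylic acid.
  CH2OH: –OH on an sp³ carbon → alcohol.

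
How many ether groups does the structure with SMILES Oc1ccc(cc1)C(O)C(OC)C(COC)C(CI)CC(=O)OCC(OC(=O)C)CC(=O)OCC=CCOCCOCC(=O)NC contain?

Reading the structure from left to right:
  HOC6H4: –OH attached directly to an aromatic ring → phenol (not alcohol); the ring itself is an arene.
  CH(OH): –OH on an sp³ carbon → alcohol (secondary).
  CH(OCH3): pendant –OCH3: C–O–C with sp³ C, no adjacent C=O → ether.
  CH(CH2OCH3): pendant –CH2OCH3: C–O–C linkage → ether.
  CH(CH2I): pendant –CH2X: halogen on sp³ carbon → alkyl halide.
  CH2COOCH2: –C(=O)–O–C with C on the carbonyl side → ester.
  CH(OCOCH3): pendant –OC(=O)CH3: an acyloxy group → ester.
  CH2COOCH2: –C(=O)–O–C with C on the carbonyl side → ester.
  CH=CH: C=C double bond → alkene.
  CH2OCH2: C–O–C with sp³ carbons on both sides and no adjacent C=O → ether.
  CH2OCH2: C–O–C with sp³ carbons on both sides and no adjacent C=O → ether.
  CONHCH3: –C(=O)NHCH3: carbonyl C bonded to C and to N → amide (the N is not an amine).
Ether appears at: CH(OCH3), CH(CH2OCH3), CH2OCH2, CH2OCH2 → 4.

4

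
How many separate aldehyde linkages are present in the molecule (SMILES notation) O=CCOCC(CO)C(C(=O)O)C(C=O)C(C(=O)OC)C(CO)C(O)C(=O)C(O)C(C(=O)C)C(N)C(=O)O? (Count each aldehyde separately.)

terminal –CHO: carbonyl C bonded to H and C → aldehyde.
C–O–C with sp³ carbons on both sides and no adjacent C=O → ether.
pendant –CH2OH on an sp³ backbone C → alcohol.
pendant –COOH: carbonyl C bonded to C and –OH → carboxylic acid.
pendant –CHO: carbonyl C bonded to C and H → aldehyde.
pendant –COOCH3: carbonyl C bonded to C and –OCH3 → ester.
pendant –CH2OH on an sp³ backbone C → alcohol.
–OH on an sp³ carbon → alcohol (secondary).
–C(=O)– with carbon on both sides → ketone.
–OH on an sp³ carbon → alcohol (secondary).
pendant –COCH3: carbonyl C bonded to two carbons → ketone.
–NH2 on an sp³ carbon with no adjacent C=O → amine.
–COOH: carbonyl C bonded to –OH and C → carboxylic acid (the –OH is not a separate alcohol).
Aldehyde appears at: OHC, CH(CHO) → 2.

2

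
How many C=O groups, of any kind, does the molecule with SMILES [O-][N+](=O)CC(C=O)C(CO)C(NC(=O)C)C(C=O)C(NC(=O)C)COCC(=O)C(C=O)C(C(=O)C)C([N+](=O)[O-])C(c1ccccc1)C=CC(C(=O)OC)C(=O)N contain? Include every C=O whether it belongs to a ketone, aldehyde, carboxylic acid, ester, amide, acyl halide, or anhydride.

9

CH(CHO): aldehyde, 1 C=O (running total 1).
CH(NHCOCH3): amide, 1 C=O (running total 2).
CH(CHO): aldehyde, 1 C=O (running total 3).
CH(NHCOCH3): amide, 1 C=O (running total 4).
CO: ketone, 1 C=O (running total 5).
CH(CHO): aldehyde, 1 C=O (running total 6).
CH(COCH3): ketone, 1 C=O (running total 7).
CH(COOCH3): ester, 1 C=O (running total 8).
CONH2: amide, 1 C=O (running total 9).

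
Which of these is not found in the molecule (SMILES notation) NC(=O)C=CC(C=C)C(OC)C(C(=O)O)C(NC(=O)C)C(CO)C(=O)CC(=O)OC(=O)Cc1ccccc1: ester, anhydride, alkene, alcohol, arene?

ester

arene: present (C6H5 — –C6H5 phenyl ring → arene).
alkene: present (CH=CH — C=C double bond → alkene).
alcohol: present (CH(CH2OH) — pendant –CH2OH on an sp³ backbone C → alcohol).
anhydride: present (CH2CO-O-COCH2 — two acyl groups sharing one oxygen, –C(=O)–O–C(=O)– → anhydride).
ester: absent. In CH2CO-O-COCH2, the oxygen bridges two acyl groups, which is an anhydride, not an ester.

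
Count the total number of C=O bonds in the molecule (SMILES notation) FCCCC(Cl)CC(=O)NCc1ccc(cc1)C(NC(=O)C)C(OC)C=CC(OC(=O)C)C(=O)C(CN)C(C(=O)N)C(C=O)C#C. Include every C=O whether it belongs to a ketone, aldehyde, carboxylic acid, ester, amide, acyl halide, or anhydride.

6

CH2CONHCH2: amide, 1 C=O (running total 1).
CH(NHCOCH3): amide, 1 C=O (running total 2).
CH(OCOCH3): ester, 1 C=O (running total 3).
CO: ketone, 1 C=O (running total 4).
CH(CONH2): amide, 1 C=O (running total 5).
CH(CHO): aldehyde, 1 C=O (running total 6).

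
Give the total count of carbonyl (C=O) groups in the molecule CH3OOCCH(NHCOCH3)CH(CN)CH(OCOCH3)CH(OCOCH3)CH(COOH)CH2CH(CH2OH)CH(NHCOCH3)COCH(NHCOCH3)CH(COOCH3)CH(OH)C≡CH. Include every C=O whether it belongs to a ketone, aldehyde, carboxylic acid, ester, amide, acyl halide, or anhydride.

9

CH3OOC: ester, 1 C=O (running total 1).
CH(NHCOCH3): amide, 1 C=O (running total 2).
CH(OCOCH3): ester, 1 C=O (running total 3).
CH(OCOCH3): ester, 1 C=O (running total 4).
CH(COOH): carboxylic acid, 1 C=O (running total 5).
CH(NHCOCH3): amide, 1 C=O (running total 6).
CO: ketone, 1 C=O (running total 7).
CH(NHCOCH3): amide, 1 C=O (running total 8).
CH(COOCH3): ester, 1 C=O (running total 9).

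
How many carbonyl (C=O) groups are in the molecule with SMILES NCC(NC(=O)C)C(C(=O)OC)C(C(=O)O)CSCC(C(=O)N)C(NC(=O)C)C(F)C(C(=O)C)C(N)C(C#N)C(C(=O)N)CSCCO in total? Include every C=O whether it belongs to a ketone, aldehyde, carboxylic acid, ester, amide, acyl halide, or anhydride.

CH(NHCOCH3): amide, 1 C=O (running total 1).
CH(COOCH3): ester, 1 C=O (running total 2).
CH(COOH): carboxylic acid, 1 C=O (running total 3).
CH(CONH2): amide, 1 C=O (running total 4).
CH(NHCOCH3): amide, 1 C=O (running total 5).
CH(COCH3): ketone, 1 C=O (running total 6).
CH(CONH2): amide, 1 C=O (running total 7).

7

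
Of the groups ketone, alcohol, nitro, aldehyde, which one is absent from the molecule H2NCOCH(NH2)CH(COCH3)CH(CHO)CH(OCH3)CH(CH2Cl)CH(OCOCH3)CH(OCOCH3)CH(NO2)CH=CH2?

alcohol

nitro: present (CH(NO2) — –NO2 on an sp³ carbon → nitro (the N=O is not a carbonyl)).
aldehyde: present (CH(CHO) — pendant –CHO: carbonyl C bonded to C and H → aldehyde).
ketone: present (CH(COCH3) — pendant –COCH3: carbonyl C bonded to two carbons → ketone).
alcohol: no segment matches this pattern.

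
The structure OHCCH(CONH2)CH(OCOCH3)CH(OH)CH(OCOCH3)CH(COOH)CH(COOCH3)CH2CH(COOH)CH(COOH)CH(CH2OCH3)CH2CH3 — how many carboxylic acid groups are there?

Working along the chain:
  OHC: terminal –CHO: carbonyl C bonded to H and C → aldehyde.
  CH(CONH2): pendant –CONH2: carbonyl C bonded to C and N → amide.
  CH(OCOCH3): pendant –OC(=O)CH3: an acyloxy group → ester.
  CH(OH): –OH on an sp³ carbon → alcohol (secondary).
  CH(OCOCH3): pendant –OC(=O)CH3: an acyloxy group → ester.
  CH(COOH): pendant –COOH: carbonyl C bonded to C and –OH → carboxylic acid.
  CH(COOCH3): pendant –COOCH3: carbonyl C bonded to C and –OCH3 → ester.
  CH(COOH): pendant –COOH: carbonyl C bonded to C and –OH → carboxylic acid.
  CH(COOH): pendant –COOH: carbonyl C bonded to C and –OH → carboxylic acid.
  CH(CH2OCH3): pendant –CH2OCH3: C–O–C linkage → ether.
Carboxylic acid appears at: CH(COOH), CH(COOH), CH(COOH) → 3.

3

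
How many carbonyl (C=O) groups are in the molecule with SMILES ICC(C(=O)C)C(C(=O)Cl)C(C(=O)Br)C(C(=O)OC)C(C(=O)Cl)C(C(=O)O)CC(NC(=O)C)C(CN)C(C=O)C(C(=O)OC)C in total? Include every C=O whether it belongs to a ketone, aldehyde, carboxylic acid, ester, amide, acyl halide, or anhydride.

CH(COCH3): ketone, 1 C=O (running total 1).
CH(COCl): acyl halide, 1 C=O (running total 2).
CH(COBr): acyl halide, 1 C=O (running total 3).
CH(COOCH3): ester, 1 C=O (running total 4).
CH(COCl): acyl halide, 1 C=O (running total 5).
CH(COOH): carboxylic acid, 1 C=O (running total 6).
CH(NHCOCH3): amide, 1 C=O (running total 7).
CH(CHO): aldehyde, 1 C=O (running total 8).
CH(COOCH3): ester, 1 C=O (running total 9).

9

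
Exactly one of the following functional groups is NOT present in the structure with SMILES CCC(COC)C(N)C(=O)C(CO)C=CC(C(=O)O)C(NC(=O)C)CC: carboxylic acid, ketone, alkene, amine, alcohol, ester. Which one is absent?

ester

carboxylic acid: present (CH(COOH) — pendant –COOH: carbonyl C bonded to C and –OH → carboxylic acid).
alkene: present (CH=CH — C=C double bond → alkene).
alcohol: present (CH(CH2OH) — pendant –CH2OH on an sp³ backbone C → alcohol).
amine: present (CH(NH2) — –NH2 on an sp³ carbon with no adjacent C=O → amine).
ketone: present (CO — –C(=O)– with carbon on both sides → ketone).
ester: no segment matches this pattern.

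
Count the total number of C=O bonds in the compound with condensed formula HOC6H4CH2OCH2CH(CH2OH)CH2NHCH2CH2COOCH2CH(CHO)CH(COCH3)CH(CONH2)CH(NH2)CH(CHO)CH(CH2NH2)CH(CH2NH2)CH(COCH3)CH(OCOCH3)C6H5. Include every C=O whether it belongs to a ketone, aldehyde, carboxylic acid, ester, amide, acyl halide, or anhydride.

7

CH2COOCH2: ester, 1 C=O (running total 1).
CH(CHO): aldehyde, 1 C=O (running total 2).
CH(COCH3): ketone, 1 C=O (running total 3).
CH(CONH2): amide, 1 C=O (running total 4).
CH(CHO): aldehyde, 1 C=O (running total 5).
CH(COCH3): ketone, 1 C=O (running total 6).
CH(OCOCH3): ester, 1 C=O (running total 7).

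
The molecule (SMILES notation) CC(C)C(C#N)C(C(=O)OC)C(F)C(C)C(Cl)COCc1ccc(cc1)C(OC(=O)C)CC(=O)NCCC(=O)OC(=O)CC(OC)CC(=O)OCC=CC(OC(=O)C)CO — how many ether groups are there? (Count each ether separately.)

Working along the chain:
  CH(CN): pendant –C≡N: nitrile.
  CH(COOCH3): pendant –COOCH3: carbonyl C bonded to C and –OCH3 → ester.
  CH(F): halogen on an sp³ carbon → alkyl halide.
  CH(Cl): halogen on an sp³ carbon → alkyl halide.
  CH2OCH2: C–O–C with sp³ carbons on both sides and no adjacent C=O → ether.
  C6H4: para-disubstituted benzene ring → arene.
  CH(OCOCH3): pendant –OC(=O)CH3: an acyloxy group → ester.
  CH2CONHCH2: –C(=O)–N– linkage → amide (the N is not an amine).
  CH2CO-O-COCH2: two acyl groups sharing one oxygen, –C(=O)–O–C(=O)– → anhydride.
  CH(OCH3): pendant –OCH3: C–O–C with sp³ C, no adjacent C=O → ether.
  CH2COOCH2: –C(=O)–O–C with C on the carbonyl side → ester.
  CH=CH: C=C double bond → alkene.
  CH(OCOCH3): pendant –OC(=O)CH3: an acyloxy group → ester.
  CH2OH: –OH on an sp³ carbon → alcohol.
Ether appears at: CH2OCH2, CH(OCH3) → 2.

2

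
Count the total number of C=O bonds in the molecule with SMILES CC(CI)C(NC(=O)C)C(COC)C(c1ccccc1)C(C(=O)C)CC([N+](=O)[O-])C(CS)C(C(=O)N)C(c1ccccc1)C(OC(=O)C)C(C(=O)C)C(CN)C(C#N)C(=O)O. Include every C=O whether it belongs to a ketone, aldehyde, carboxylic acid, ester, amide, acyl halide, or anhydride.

6

CH(NHCOCH3): amide, 1 C=O (running total 1).
CH(COCH3): ketone, 1 C=O (running total 2).
CH(CONH2): amide, 1 C=O (running total 3).
CH(OCOCH3): ester, 1 C=O (running total 4).
CH(COCH3): ketone, 1 C=O (running total 5).
COOH: carboxylic acid, 1 C=O (running total 6).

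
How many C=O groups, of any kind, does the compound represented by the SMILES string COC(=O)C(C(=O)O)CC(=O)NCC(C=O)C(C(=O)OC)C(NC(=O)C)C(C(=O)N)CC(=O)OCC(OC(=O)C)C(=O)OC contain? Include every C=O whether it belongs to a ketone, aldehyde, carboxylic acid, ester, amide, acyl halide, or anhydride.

CH3OOC: ester, 1 C=O (running total 1).
CH(COOH): carboxylic acid, 1 C=O (running total 2).
CH2CONHCH2: amide, 1 C=O (running total 3).
CH(CHO): aldehyde, 1 C=O (running total 4).
CH(COOCH3): ester, 1 C=O (running total 5).
CH(NHCOCH3): amide, 1 C=O (running total 6).
CH(CONH2): amide, 1 C=O (running total 7).
CH2COOCH2: ester, 1 C=O (running total 8).
CH(OCOCH3): ester, 1 C=O (running total 9).
COOCH3: ester, 1 C=O (running total 10).

10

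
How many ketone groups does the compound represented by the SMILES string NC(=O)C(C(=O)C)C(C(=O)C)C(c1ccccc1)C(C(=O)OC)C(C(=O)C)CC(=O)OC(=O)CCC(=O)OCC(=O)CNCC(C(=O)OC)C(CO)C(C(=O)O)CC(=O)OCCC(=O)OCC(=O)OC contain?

Reading the structure from left to right:
  H2NCO: –C(=O)NH2: carbonyl C bonded to C and to N → amide (the N is not a separate amine).
  CH(COCH3): pendant –COCH3: carbonyl C bonded to two carbons → ketone.
  CH(COCH3): pendant –COCH3: carbonyl C bonded to two carbons → ketone.
  CH(C6H5): pendant –C6H5: benzene ring → arene.
  CH(COOCH3): pendant –COOCH3: carbonyl C bonded to C and –OCH3 → ester.
  CH(COCH3): pendant –COCH3: carbonyl C bonded to two carbons → ketone.
  CH2CO-O-COCH2: two acyl groups sharing one oxygen, –C(=O)–O–C(=O)– → anhydride.
  CH2COOCH2: –C(=O)–O–C with C on the carbonyl side → ester.
  CO: –C(=O)– with carbon on both sides → ketone.
  CH2NHCH2: C–N–C with sp³ carbons and no adjacent C=O → amine (secondary).
  CH(COOCH3): pendant –COOCH3: carbonyl C bonded to C and –OCH3 → ester.
  CH(CH2OH): pendant –CH2OH on an sp³ backbone C → alcohol.
  CH(COOH): pendant –COOH: carbonyl C bonded to C and –OH → carboxylic acid.
  CH2COOCH2: –C(=O)–O–C with C on the carbonyl side → ester.
  CH2COOCH2: –C(=O)–O–C with C on the carbonyl side → ester.
  COOCH3: –C(=O)OCH3: carbonyl C bonded to C and to –OCH3 → ester (not ketone + ether).
Ketone appears at: CH(COCH3), CH(COCH3), CH(COCH3), CO → 4.

4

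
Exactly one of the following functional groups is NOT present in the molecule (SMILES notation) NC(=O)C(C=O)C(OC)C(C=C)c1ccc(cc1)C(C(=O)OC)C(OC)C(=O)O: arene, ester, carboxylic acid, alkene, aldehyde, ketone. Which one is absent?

ketone

arene: present (C6H4 — para-disubstituted benzene ring → arene).
aldehyde: present (CH(CHO) — pendant –CHO: carbonyl C bonded to C and H → aldehyde).
ester: present (CH(COOCH3) — pendant –COOCH3: carbonyl C bonded to C and –OCH3 → ester).
carboxylic acid: present (COOH — –COOH: carbonyl C bonded to –OH and C → carboxylic acid (the –OH is not a separate alcohol)).
alkene: present (CH(CH=CH2) — pendant –CH=CH2: C=C double bond → alkene).
ketone: absent. In CH(COOCH3), the C=O is bonded to an –O–C group, which defines an ester, not a ketone. In H2NCO, the C=O is bonded to nitrogen, which defines an amide, not a ketone. In COOH, the C=O bears an –OH, making it a carboxylic acid rather than a ketone. In CH(CHO), the carbonyl carbon carries an H, so it is an aldehyde, not a ketone.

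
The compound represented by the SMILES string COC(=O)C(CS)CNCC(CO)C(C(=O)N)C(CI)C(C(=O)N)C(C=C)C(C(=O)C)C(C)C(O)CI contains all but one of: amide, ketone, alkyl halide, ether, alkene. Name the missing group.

alkene: present (CH(CH=CH2) — pendant –CH=CH2: C=C double bond → alkene).
amide: present (CH(CONH2) — pendant –CONH2: carbonyl C bonded to C and N → amide).
alkyl halide: present (CH(CH2I) — pendant –CH2X: halogen on sp³ carbon → alkyl halide).
ketone: present (CH(COCH3) — pendant –COCH3: carbonyl C bonded to two carbons → ketone).
ether: absent. In CH3OOC, the C–O–C oxygen is adjacent to a C=O, so it belongs to an ester, not an ether.

ether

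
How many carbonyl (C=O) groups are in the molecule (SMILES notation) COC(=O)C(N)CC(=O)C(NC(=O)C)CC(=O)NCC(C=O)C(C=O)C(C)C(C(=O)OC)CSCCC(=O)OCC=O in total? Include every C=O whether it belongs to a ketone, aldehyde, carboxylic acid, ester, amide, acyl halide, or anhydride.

9

CH3OOC: ester, 1 C=O (running total 1).
CO: ketone, 1 C=O (running total 2).
CH(NHCOCH3): amide, 1 C=O (running total 3).
CH2CONHCH2: amide, 1 C=O (running total 4).
CH(CHO): aldehyde, 1 C=O (running total 5).
CH(CHO): aldehyde, 1 C=O (running total 6).
CH(COOCH3): ester, 1 C=O (running total 7).
CH2COOCH2: ester, 1 C=O (running total 8).
CHO: aldehyde, 1 C=O (running total 9).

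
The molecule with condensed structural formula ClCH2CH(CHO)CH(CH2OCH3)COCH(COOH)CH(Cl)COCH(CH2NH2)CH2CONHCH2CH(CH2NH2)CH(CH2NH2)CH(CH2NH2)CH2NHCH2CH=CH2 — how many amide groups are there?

halogen on an sp³ carbon → alkyl halide.
pendant –CHO: carbonyl C bonded to C and H → aldehyde.
pendant –CH2OCH3: C–O–C linkage → ether.
–C(=O)– with carbon on both sides → ketone.
pendant –COOH: carbonyl C bonded to C and –OH → carboxylic acid.
halogen on an sp³ carbon → alkyl halide.
–C(=O)– with carbon on both sides → ketone.
pendant –CH2NH2: N on sp³ C, no adjacent C=O → amine.
–C(=O)–N– linkage → amide (the N is not an amine).
pendant –CH2NH2: N on sp³ C, no adjacent C=O → amine.
pendant –CH2NH2: N on sp³ C, no adjacent C=O → amine.
pendant –CH2NH2: N on sp³ C, no adjacent C=O → amine.
C–N–C with sp³ carbons and no adjacent C=O → amine (secondary).
C=C double bond → alkene.
Amide appears at: CH2CONHCH2 → 1.

1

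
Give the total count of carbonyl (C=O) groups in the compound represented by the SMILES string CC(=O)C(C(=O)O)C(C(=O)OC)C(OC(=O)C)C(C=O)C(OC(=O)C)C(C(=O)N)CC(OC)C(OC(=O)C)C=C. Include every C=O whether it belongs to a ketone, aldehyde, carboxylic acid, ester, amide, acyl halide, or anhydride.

CO: ketone, 1 C=O (running total 1).
CH(COOH): carboxylic acid, 1 C=O (running total 2).
CH(COOCH3): ester, 1 C=O (running total 3).
CH(OCOCH3): ester, 1 C=O (running total 4).
CH(CHO): aldehyde, 1 C=O (running total 5).
CH(OCOCH3): ester, 1 C=O (running total 6).
CH(CONH2): amide, 1 C=O (running total 7).
CH(OCOCH3): ester, 1 C=O (running total 8).

8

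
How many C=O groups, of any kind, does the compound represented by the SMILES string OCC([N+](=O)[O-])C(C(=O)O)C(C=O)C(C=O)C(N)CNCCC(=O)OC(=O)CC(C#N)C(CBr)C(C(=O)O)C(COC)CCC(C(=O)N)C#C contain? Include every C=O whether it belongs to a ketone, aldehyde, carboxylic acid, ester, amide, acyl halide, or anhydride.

7

CH(COOH): carboxylic acid, 1 C=O (running total 1).
CH(CHO): aldehyde, 1 C=O (running total 2).
CH(CHO): aldehyde, 1 C=O (running total 3).
CH2CO-O-COCH2: anhydride, 2 C=O (running total 5).
CH(COOH): carboxylic acid, 1 C=O (running total 6).
CH(CONH2): amide, 1 C=O (running total 7).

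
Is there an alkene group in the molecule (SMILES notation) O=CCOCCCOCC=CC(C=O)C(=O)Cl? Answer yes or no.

yes

terminal –CHO: carbonyl C bonded to H and C → aldehyde.
C–O–C with sp³ carbons on both sides and no adjacent C=O → ether.
C–O–C with sp³ carbons on both sides and no adjacent C=O → ether.
C=C double bond → alkene.
pendant –CHO: carbonyl C bonded to C and H → aldehyde.
–C(=O)Cl: carbonyl C bonded to C and to a halogen → acyl halide (not alkyl halide).
The CH=CH segment supplies the alkene: C=C double bond → alkene.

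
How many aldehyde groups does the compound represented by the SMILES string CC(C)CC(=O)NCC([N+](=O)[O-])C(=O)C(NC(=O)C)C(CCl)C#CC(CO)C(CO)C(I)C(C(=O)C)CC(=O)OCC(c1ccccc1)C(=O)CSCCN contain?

0

Taking each segment in turn:
  CH2CONHCH2: –C(=O)–N– linkage → amide (the N is not an amine).
  CH(NO2): –NO2 on an sp³ carbon → nitro (the N=O is not a carbonyl).
  CO: –C(=O)– with carbon on both sides → ketone.
  CH(NHCOCH3): pendant –NHC(=O)CH3: N bonded to a carbonyl → amide (not amine).
  CH(CH2Cl): pendant –CH2X: halogen on sp³ carbon → alkyl halide.
  C≡C: C≡C triple bond → alkyne.
  CH(CH2OH): pendant –CH2OH on an sp³ backbone C → alcohol.
  CH(CH2OH): pendant –CH2OH on an sp³ backbone C → alcohol.
  CH(I): halogen on an sp³ carbon → alkyl halide.
  CH(COCH3): pendant –COCH3: carbonyl C bonded to two carbons → ketone.
  CH2COOCH2: –C(=O)–O–C with C on the carbonyl side → ester.
  CH(C6H5): pendant –C6H5: benzene ring → arene.
  CO: –C(=O)– with carbon on both sides → ketone.
  CH2SCH2: C–S–C linkage → sulfide (thioether).
  CH2NH2: –NH2 on an sp³ carbon with no adjacent C=O → amine.
No segment is a aldehyde: CO is ketone, not aldehyde; CH(COCH3) is ketone, not aldehyde; CH2COOCH2 is ester, not aldehyde. → 0.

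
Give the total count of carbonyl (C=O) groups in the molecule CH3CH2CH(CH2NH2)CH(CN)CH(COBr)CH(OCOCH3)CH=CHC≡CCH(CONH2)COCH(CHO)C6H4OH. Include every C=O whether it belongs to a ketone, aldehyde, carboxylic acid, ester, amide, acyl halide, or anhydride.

5

CH(COBr): acyl halide, 1 C=O (running total 1).
CH(OCOCH3): ester, 1 C=O (running total 2).
CH(CONH2): amide, 1 C=O (running total 3).
CO: ketone, 1 C=O (running total 4).
CH(CHO): aldehyde, 1 C=O (running total 5).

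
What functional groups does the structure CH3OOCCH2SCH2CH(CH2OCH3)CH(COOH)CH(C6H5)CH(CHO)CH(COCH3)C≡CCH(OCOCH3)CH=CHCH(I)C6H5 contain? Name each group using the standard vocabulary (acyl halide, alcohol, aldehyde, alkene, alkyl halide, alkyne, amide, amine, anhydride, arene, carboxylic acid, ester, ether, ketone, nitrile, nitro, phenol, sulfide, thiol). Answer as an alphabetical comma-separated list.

aldehyde, alkene, alkyl halide, alkyne, arene, carboxylic acid, ester, ether, ketone, sulfide

Taking each segment in turn:
  CH3OOC: CH3O–C(=O)–: carbonyl C bonded to C and to –OCH3 → ester (not ketone + ether).
  CH2SCH2: C–S–C linkage → sulfide (thioether).
  CH(CH2OCH3): pendant –CH2OCH3: C–O–C linkage → ether.
  CH(COOH): pendant –COOH: carbonyl C bonded to C and –OH → carboxylic acid.
  CH(C6H5): pendant –C6H5: benzene ring → arene.
  CH(CHO): pendant –CHO: carbonyl C bonded to C and H → aldehyde.
  CH(COCH3): pendant –COCH3: carbonyl C bonded to two carbons → ketone.
  C≡C: C≡C triple bond → alkyne.
  CH(OCOCH3): pendant –OC(=O)CH3: an acyloxy group → ester.
  CH=CH: C=C double bond → alkene.
  CH(I): halogen on an sp³ carbon → alkyl halide.
  C6H5: –C6H5 phenyl ring → arene.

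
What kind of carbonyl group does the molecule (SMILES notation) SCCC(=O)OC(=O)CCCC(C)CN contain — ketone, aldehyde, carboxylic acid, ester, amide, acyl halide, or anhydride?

The carbonyl is in the CH2CO-O-COCH2 segment: two acyl groups sharing one oxygen, –C(=O)–O–C(=O)– → anhydride.

anhydride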